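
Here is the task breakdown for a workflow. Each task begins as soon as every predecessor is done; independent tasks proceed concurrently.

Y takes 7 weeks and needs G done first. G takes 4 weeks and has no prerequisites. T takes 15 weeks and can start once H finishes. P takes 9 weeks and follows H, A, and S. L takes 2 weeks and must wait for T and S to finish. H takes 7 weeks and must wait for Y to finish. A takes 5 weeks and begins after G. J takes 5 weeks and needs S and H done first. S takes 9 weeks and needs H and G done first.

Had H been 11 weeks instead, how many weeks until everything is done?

Actual critical path: G→Y→H→S→P = 4+7+7+9+9 = 36 ⇒ 36 weeks.
H lies on that path, so at 11 weeks the path becomes 40 weeks.
That remains the longest chain; total 40 weeks.

40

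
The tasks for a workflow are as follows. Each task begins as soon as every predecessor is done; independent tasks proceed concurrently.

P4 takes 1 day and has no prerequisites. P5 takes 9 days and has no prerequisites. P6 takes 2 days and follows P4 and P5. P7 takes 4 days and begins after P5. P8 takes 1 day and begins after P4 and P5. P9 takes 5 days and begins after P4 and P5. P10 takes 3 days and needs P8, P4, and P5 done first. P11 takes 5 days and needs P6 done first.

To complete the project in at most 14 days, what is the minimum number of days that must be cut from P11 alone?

Current finish: 16 days; target: 14.
P11 is on every critical path, so each day cut from P11 cuts the finish by one (this holds down to a finish of 14).
Need 16 − 14 = 2 days off P11 → P11 becomes 3 days, finish becomes 14.

2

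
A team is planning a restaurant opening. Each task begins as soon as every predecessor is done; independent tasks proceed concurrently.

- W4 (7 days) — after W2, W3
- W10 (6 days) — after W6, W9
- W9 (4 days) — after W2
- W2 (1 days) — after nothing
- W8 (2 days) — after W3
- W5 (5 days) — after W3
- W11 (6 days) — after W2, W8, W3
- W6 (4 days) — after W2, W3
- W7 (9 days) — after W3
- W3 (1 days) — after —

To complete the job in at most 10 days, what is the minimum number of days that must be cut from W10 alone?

1

Current finish: 11 days; target: 10.
W10 is on every critical path, so each day cut from W10 cuts the finish by one (this holds down to a finish of 10).
Need 11 − 10 = 1 day off W10 → W10 becomes 5 days, finish becomes 10.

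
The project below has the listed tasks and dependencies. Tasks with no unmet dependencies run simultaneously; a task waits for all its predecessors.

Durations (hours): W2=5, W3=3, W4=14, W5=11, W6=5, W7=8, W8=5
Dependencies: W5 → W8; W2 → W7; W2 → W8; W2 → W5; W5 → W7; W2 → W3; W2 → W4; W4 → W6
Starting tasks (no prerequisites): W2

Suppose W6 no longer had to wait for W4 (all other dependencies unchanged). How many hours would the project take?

24

Original critical path: W2→W4→W6 = 5+14+5 = 24 ⇒ 24 hours.
Without W4→W6, W6's earliest start moves from 19 to 0.
New critical path: W2→W5→W7 = 5+11+8 = 24 ⇒ 24 hours.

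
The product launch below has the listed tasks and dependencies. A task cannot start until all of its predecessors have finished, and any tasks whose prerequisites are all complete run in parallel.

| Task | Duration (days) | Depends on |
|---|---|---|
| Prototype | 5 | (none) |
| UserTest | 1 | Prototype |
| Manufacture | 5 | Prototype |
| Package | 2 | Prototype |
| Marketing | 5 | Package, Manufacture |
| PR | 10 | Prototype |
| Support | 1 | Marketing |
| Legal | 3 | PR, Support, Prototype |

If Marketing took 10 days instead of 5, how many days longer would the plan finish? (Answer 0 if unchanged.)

Critical path before the change: Prototype→Manufacture→Marketing→Support→Legal = 5+5+5+1+3 = 19 giving 19 days.
Marketing lies on that path, so at 10 days the path becomes 24 days.
No other chain overtakes it, so the finish is 24 days.
Change in finish: 24 − 19 = +5 days.

5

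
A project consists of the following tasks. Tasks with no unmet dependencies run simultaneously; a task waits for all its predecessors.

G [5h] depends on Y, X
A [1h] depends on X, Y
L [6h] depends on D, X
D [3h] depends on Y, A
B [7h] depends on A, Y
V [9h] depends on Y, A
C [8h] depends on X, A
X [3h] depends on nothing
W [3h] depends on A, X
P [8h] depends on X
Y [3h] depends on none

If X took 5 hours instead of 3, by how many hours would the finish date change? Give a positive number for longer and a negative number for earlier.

The binding path is X→A→V = 3+1+9 = 13; finish at 13 hours.
X is on the critical path; changing it to 5 makes that path 15 hours.
That remains the longest chain; total 15 hours.
Change in finish: 15 − 13 = +2 hours.

2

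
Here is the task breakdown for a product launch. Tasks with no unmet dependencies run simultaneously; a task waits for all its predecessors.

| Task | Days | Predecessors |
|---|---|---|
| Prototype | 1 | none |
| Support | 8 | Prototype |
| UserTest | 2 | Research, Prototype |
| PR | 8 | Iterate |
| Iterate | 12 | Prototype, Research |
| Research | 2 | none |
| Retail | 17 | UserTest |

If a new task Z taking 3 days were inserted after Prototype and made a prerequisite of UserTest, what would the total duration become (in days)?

23

Originally the schedule takes 22 days.
With Z inserted, UserTest now waits for max(Research, Prototype, Z).
New critical path: Prototype→Z→UserTest→Retail = 1+3+2+17 = 23 ⇒ 23 days.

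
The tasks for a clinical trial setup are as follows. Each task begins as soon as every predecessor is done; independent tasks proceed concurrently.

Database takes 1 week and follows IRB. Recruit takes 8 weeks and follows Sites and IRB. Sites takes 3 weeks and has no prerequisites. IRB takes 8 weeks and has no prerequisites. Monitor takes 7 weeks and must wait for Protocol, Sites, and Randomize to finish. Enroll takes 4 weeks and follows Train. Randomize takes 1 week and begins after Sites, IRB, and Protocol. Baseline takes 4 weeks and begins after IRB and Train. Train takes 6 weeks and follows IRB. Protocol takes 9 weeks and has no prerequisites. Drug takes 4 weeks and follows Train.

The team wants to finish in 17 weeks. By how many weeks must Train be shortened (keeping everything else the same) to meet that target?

Current finish: 18 weeks; target: 17.
Train is on every critical path, so each week cut from Train cuts the finish by one (this holds down to a finish of 17).
Need 18 − 17 = 1 week off Train → Train becomes 5 weeks, finish becomes 17.

1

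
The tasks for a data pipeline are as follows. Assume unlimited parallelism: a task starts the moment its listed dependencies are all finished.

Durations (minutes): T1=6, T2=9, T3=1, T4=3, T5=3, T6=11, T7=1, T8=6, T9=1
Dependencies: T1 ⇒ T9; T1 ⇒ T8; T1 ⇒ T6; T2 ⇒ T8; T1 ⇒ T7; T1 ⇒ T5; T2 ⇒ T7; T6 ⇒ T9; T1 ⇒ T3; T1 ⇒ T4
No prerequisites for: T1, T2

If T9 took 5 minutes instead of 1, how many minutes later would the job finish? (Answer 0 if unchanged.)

Baseline: T1→T6→T9 = 6+11+1 = 18 → 18 minutes.
Since T9 is critical, the +4 change carries straight to that chain (now 22 minutes).
That remains the longest chain; total 22 minutes.
Change in finish: 22 − 18 = +4 minutes.

4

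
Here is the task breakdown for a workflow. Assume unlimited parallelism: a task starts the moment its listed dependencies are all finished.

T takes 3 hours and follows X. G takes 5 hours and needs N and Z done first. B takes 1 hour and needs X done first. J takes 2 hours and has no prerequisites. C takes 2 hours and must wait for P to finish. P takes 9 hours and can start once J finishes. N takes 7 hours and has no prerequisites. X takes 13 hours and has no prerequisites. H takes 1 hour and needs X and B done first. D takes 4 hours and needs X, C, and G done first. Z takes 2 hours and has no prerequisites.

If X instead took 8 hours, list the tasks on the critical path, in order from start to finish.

J, P, C, D

Actual critical path: X→D = 13+4 = 17 ⇒ 17 hours.
X lies on that path, so at 8 hours the path becomes 12 hours.
The binding chain switches to J→P→C→D = 2+9+2+4 = 17; finish 17 hours.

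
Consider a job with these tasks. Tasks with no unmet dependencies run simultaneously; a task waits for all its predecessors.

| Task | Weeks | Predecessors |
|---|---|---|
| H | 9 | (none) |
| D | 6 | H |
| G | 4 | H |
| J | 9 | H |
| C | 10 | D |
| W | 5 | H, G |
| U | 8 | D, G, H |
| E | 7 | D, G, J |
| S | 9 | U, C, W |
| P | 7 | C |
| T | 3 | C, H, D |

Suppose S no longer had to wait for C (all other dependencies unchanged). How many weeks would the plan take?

Before: longest chain H→D→C→S = 9+6+10+9 = 34, finish 34.
Without C→S, S's earliest start moves from 25 to 23.
New critical path: H→D→C→P = 9+6+10+7 = 32 ⇒ 32 weeks.

32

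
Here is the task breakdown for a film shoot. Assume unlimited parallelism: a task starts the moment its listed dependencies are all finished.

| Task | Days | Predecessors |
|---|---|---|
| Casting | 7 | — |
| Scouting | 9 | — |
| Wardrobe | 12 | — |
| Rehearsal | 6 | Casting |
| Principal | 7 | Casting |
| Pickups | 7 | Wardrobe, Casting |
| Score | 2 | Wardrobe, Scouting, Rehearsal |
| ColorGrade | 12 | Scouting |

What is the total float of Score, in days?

Critical path: Scouting→ColorGrade = 9+12 = 21, so the finish is 21 days.
Score finishes as early as 15 and must finish by 21.
Float = 21 − 15 = 6.

6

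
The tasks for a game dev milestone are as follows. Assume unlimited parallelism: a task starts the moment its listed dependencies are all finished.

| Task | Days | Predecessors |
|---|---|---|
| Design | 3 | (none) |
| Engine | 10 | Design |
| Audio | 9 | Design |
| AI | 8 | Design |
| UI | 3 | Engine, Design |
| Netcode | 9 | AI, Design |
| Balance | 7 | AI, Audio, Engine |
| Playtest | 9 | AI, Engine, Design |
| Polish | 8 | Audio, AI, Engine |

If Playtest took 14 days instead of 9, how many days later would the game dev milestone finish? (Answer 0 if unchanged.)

5

As given, the longest chain is Design→Engine→Playtest = 3+10+9 = 22, so the finish is 22 days.
Playtest lies on that path, so at 14 days the path becomes 27 days.
That remains the longest chain; total 27 days.
Change in finish: 27 − 22 = +5 days.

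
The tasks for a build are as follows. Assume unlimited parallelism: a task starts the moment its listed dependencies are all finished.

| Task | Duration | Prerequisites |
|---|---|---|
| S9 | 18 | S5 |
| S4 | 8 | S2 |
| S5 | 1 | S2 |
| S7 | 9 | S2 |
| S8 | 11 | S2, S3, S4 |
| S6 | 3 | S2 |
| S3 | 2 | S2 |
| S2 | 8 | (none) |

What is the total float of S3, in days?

6

The longest chain is S2→S4→S8 = 8+8+11 = 27; overall finish 27 days.
Longest path through S3: 21 days (earliest finish 10, latest finish 16).
Slack of S3 = 14 − 8 = 6 days.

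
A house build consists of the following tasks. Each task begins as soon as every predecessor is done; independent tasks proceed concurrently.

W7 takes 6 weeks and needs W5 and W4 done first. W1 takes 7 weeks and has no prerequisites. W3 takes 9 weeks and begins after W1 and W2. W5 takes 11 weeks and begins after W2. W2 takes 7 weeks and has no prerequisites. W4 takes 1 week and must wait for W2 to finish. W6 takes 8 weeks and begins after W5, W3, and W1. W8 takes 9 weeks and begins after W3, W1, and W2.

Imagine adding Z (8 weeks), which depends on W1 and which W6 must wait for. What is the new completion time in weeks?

Originally the project takes 26 weeks.
With Z inserted, W6 now waits for max(W5, W3, W1, Z).
New critical path: W2→W5→W6 = 7+11+8 = 26 ⇒ 26 weeks.

26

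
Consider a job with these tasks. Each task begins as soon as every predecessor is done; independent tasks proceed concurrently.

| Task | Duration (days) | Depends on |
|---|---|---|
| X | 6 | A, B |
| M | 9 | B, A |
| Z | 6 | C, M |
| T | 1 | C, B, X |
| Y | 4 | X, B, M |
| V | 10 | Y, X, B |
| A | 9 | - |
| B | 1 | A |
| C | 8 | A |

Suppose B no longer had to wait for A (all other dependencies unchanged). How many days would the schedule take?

With the dependency in place, A→B→M→Y→V = 9+1+9+4+10 = 33 sets the finish at 33 days.
Without A→B, B's earliest start moves from 9 to 0.
New critical path: A→M→Y→V = 9+9+4+10 = 32 ⇒ 32 days.

32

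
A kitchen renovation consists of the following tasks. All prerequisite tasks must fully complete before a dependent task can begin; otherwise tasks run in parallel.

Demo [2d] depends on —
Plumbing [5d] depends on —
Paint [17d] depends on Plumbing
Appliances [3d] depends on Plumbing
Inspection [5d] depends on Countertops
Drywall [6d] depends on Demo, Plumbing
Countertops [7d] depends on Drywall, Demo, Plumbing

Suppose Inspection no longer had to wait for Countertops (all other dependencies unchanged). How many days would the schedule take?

22

With the dependency in place, Plumbing→Drywall→Countertops→Inspection = 5+6+7+5 = 23 sets the finish at 23 days.
Without Countertops→Inspection, Inspection's earliest start moves from 18 to 0.
The longest chain is now Plumbing→Paint = 5+17 = 22, so the schedule takes 22 days.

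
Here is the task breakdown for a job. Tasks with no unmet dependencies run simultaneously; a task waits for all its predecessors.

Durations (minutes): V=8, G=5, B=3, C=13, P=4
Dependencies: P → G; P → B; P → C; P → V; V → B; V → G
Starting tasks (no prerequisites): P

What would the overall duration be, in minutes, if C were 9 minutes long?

17

The binding path is P→C = 4+13 = 17; finish at 17 minutes.
C lies on that path, so at 9 minutes the path becomes 13 minutes.
New critical path: P→V→G = 4+8+5 = 17 ⇒ 17 minutes.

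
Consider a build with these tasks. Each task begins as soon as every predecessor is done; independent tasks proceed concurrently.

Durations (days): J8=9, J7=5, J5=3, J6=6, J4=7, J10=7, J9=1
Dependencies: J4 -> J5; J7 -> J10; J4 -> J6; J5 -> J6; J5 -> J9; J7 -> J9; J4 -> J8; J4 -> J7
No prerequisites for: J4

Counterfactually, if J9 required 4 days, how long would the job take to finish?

The binding path is J4→J7→J10 = 7+5+7 = 19; finish at 19 days.
The longest path through J9 is only 13 days, so J9 has float 6.
That remains the longest chain; total 19 days.

19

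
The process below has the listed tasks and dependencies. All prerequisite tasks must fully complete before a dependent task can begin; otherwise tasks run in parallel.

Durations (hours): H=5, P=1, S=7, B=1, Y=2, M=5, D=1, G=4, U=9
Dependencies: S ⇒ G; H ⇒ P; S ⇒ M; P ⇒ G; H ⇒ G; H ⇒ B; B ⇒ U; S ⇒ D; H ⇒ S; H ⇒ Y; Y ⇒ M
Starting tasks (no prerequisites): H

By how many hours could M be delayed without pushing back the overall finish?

0

H→S→M = 5+7+5 = 17 sets the makespan at 17 hours.
M finishes as early as 17 and must finish by 17.
So M can slip 17 − 17 = 0 hours.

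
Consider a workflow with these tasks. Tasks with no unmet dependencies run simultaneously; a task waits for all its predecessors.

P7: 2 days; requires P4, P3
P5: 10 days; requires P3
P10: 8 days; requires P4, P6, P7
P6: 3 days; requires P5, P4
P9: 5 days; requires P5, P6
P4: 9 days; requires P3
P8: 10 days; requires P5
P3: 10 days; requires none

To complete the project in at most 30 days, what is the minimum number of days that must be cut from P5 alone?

1

Current finish: 31 days; target: 30.
P5 is on every critical path, so each day cut from P5 cuts the finish by one (this holds down to a finish of 30).
Need 31 − 30 = 1 day off P5 → P5 becomes 9 days, finish becomes 30.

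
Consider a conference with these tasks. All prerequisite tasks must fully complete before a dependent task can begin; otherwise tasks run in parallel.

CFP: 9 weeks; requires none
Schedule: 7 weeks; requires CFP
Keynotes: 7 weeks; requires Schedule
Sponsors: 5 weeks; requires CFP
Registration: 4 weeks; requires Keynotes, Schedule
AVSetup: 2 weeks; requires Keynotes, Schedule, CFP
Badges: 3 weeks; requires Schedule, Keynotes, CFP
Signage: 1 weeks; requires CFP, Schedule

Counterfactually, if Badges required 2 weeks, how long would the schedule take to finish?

Baseline: CFP→Schedule→Keynotes→Registration = 9+7+7+4 = 27 → 27 weeks.
Badges has 1 week of float (longest path through it is 26).
The critical path is still CFP→Schedule→Keynotes→Registration; finish is now 27 weeks.

27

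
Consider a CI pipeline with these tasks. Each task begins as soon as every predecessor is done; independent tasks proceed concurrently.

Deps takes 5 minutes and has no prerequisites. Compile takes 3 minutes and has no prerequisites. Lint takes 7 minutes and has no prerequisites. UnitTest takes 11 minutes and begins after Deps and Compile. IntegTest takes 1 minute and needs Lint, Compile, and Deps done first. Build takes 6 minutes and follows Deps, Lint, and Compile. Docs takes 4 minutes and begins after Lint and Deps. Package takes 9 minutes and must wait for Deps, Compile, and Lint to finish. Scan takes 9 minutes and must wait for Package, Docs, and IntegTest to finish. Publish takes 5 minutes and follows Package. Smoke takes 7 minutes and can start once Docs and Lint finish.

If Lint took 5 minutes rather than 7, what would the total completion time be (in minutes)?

The binding path is Lint→Package→Scan = 7+9+9 = 25; finish at 25 minutes.
Since Lint is critical, the -2 change carries straight to that chain (now 23 minutes).
New critical path: Deps→Package→Scan = 5+9+9 = 23 ⇒ 23 minutes.

23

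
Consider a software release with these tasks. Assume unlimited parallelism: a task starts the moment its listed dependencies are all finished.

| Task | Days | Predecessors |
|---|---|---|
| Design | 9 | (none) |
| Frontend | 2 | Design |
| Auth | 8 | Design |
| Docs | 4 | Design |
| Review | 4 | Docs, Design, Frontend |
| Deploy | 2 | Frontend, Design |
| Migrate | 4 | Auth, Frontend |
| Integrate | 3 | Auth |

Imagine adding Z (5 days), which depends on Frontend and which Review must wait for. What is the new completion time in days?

Originally the software release takes 21 days.
With Z inserted, Review now waits for max(Docs, Design, Frontend, Z).
New critical path: Design→Auth→Migrate = 9+8+4 = 21 ⇒ 21 days.

21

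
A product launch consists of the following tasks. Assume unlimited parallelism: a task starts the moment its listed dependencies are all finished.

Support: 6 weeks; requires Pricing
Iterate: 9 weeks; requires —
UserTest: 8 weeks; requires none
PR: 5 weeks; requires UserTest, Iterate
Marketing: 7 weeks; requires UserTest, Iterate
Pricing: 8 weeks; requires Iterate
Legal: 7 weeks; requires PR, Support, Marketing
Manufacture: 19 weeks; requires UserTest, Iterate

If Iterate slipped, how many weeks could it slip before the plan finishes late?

Critical path: Iterate→Pricing→Support→Legal = 9+8+6+7 = 30, so the finish is 30 weeks.
The longest chain containing Iterate totals 30 weeks.
Float = 30 − 30 = 0.

0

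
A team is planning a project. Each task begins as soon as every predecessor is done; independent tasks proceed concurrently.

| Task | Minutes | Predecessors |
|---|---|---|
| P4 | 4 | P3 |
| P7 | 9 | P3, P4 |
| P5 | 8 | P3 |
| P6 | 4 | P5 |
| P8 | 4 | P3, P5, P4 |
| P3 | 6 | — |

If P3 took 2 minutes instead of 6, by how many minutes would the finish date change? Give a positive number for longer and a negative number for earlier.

-4

Actual critical path: P3→P4→P7 = 6+4+9 = 19 ⇒ 19 minutes.
P3 lies on that path, so at 2 minutes the path becomes 15 minutes.
That remains the longest chain; total 15 minutes.
Change in finish: 15 − 19 = -4 minutes.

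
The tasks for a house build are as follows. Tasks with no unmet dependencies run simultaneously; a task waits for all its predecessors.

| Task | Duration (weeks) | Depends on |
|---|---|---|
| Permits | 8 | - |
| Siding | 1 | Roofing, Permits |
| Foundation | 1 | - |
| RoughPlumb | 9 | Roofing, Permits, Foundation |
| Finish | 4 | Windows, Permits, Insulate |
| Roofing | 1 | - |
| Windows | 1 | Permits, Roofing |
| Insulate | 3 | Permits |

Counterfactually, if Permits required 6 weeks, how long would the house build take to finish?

15

Baseline: Permits→RoughPlumb = 8+9 = 17 → 17 weeks.
Since Permits is critical, the -2 change carries straight to that chain (now 15 weeks).
That remains the longest chain; total 15 weeks.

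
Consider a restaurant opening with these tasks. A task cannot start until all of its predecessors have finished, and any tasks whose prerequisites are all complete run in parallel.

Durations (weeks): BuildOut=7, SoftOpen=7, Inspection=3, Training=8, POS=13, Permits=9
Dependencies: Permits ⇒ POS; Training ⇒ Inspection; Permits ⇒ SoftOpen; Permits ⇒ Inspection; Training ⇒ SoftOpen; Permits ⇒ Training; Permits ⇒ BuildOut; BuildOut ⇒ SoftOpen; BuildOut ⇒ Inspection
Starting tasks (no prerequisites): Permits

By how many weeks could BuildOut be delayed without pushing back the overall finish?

1

The longest chain is Permits→Training→SoftOpen = 9+8+7 = 24; overall finish 24 weeks.
Longest path through BuildOut: 23 weeks (earliest finish 16, latest finish 17).
So BuildOut can slip 17 − 16 = 1 week.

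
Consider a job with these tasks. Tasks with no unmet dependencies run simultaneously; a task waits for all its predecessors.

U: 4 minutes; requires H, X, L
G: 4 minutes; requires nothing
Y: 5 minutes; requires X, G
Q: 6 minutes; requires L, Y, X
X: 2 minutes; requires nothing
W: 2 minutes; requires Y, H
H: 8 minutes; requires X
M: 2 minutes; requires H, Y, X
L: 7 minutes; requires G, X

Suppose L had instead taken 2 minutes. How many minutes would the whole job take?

15

Critical path before the change: G→L→Q = 4+7+6 = 17 giving 17 minutes.
L lies on that path, so at 2 minutes the path becomes 12 minutes.
Now G→Y→Q = 4+5+6 = 15 is longest, so the finish becomes 15 minutes.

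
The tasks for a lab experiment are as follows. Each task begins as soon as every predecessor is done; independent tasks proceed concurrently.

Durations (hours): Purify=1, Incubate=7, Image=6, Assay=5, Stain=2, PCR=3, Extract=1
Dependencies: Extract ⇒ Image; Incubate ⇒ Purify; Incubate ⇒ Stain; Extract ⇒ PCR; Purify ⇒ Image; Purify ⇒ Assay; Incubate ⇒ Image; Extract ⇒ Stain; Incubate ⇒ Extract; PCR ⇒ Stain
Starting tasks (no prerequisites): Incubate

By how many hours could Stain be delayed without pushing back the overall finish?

Critical path: Incubate→Extract→Image = 7+1+6 = 14, so the finish is 14 hours.
The longest chain containing Stain totals 13 hours.
Float = 14 − 13 = 1.

1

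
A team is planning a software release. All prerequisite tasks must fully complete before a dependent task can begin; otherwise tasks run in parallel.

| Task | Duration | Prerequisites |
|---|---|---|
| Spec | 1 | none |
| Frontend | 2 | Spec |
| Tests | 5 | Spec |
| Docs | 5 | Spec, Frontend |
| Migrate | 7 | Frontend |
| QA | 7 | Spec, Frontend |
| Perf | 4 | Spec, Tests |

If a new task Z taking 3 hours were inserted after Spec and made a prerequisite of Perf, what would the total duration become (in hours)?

10

Originally the plan takes 10 hours.
With Z inserted, Perf now waits for max(Spec, Tests, Z).
New critical path: Spec→Frontend→Migrate = 1+2+7 = 10 ⇒ 10 hours.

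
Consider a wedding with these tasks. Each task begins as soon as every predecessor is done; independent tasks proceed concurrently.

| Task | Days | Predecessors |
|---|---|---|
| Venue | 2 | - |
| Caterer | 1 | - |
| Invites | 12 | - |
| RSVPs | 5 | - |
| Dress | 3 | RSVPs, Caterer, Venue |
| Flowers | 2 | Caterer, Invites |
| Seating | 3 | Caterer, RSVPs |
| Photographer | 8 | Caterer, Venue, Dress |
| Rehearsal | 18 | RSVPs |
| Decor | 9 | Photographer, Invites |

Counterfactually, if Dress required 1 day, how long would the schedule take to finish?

23

Critical path before the change: RSVPs→Dress→Photographer→Decor = 5+3+8+9 = 25 giving 25 days.
Dress lies on that path, so at 1 day the path becomes 23 days.
No other chain overtakes it, so the finish is 23 days.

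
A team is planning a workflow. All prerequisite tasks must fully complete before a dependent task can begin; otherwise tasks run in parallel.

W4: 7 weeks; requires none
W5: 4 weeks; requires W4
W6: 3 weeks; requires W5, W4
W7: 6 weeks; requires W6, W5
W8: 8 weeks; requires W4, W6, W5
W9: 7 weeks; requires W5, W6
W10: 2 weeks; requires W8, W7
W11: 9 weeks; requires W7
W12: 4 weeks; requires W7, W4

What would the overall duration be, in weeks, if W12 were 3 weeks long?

Baseline: W4→W5→W6→W7→W11 = 7+4+3+6+9 = 29 → 29 weeks.
The longest path through W12 is only 24 weeks, so W12 has float 5.
The critical path is still W4→W5→W6→W7→W11; finish is now 29 weeks.

29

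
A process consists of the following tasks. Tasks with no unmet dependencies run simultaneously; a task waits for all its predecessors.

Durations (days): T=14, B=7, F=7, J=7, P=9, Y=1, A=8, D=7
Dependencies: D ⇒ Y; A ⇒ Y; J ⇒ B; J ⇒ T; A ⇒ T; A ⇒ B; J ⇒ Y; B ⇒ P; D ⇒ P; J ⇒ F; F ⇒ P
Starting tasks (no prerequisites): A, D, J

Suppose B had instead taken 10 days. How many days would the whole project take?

27

The binding path is A→B→P = 8+7+9 = 24; finish at 24 days.
Since B is critical, the +3 change carries straight to that chain (now 27 days).
No other chain overtakes it, so the finish is 27 days.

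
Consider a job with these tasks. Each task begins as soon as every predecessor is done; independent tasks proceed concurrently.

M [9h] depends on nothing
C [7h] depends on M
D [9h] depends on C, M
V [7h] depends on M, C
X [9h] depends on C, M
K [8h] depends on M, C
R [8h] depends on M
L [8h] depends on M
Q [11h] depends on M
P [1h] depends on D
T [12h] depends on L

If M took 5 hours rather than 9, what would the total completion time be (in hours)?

25

Critical path before the change: M→L→T = 9+8+12 = 29 giving 29 hours.
M lies on that path, so at 5 hours the path becomes 25 hours.
The critical path is still M→L→T; finish is now 25 hours.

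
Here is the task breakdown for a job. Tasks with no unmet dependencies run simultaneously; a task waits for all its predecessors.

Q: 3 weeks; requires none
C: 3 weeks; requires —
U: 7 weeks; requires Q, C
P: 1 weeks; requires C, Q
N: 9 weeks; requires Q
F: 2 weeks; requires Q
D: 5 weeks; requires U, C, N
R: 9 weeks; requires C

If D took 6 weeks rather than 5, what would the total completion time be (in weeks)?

Baseline: Q→N→D = 3+9+5 = 17 → 17 weeks.
D lies on that path, so at 6 weeks the path becomes 18 weeks.
The critical path is still Q→N→D; finish is now 18 weeks.

18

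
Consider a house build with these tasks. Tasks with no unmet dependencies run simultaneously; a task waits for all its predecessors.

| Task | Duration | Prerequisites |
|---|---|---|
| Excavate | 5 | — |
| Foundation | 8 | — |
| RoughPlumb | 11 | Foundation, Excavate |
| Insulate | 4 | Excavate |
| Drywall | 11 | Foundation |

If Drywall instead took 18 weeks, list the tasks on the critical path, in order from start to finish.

Foundation, Drywall

Critical path before the change: Foundation→Drywall = 8+11 = 19 giving 19 weeks.
Drywall lies on that path, so at 18 weeks the path becomes 26 weeks.
That remains the longest chain; total 26 weeks.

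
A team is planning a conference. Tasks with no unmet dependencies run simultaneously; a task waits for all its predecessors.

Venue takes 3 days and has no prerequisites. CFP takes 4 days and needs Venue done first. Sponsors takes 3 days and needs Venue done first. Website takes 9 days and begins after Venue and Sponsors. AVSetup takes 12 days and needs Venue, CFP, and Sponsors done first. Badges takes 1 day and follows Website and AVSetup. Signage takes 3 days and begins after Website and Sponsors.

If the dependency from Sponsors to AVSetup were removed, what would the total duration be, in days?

20

Before: longest chain Venue→CFP→AVSetup→Badges = 3+4+12+1 = 20, finish 20.
Dropping Sponsors→AVSetup doesn't change AVSetup's earliest start (7); another predecessor still binds.
The longest chain is now Venue→CFP→AVSetup→Badges = 3+4+12+1 = 20, so the schedule takes 20 days.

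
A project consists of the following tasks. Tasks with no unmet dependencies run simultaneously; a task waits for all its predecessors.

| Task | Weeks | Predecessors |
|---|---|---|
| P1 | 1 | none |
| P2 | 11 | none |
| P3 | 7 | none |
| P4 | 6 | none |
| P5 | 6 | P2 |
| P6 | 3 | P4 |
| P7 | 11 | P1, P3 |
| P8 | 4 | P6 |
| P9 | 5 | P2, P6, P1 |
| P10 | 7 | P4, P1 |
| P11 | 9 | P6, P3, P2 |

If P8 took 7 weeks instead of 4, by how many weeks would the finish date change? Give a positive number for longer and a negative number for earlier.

Baseline: P2→P11 = 11+9 = 20 → 20 weeks.
P8 has 7 weeks of float (longest path through it is 13).
No other chain overtakes it, so the finish is 20 weeks.
Change in finish: 20 − 20 = +0 weeks.

0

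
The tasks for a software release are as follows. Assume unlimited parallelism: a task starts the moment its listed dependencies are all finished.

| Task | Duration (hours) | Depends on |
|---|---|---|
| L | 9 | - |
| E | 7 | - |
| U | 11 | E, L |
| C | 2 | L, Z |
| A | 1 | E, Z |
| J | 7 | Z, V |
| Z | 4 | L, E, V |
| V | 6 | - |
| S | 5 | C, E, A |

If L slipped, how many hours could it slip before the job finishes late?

0

L→Z→C→S = 9+4+2+5 = 20 sets the makespan at 20 hours.
The longest chain containing L totals 20 hours.
Slack of L = 0 − 0 = 0 hours.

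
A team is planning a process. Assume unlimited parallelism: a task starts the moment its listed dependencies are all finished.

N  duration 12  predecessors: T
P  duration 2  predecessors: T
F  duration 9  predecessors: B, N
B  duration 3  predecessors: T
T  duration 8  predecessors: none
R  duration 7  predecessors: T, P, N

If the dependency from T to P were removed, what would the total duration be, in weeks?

29

Original critical path: T→N→F = 8+12+9 = 29 ⇒ 29 weeks.
Without T→P, P's earliest start moves from 8 to 0.
The longest chain is now T→N→F = 8+12+9 = 29, so the project takes 29 weeks.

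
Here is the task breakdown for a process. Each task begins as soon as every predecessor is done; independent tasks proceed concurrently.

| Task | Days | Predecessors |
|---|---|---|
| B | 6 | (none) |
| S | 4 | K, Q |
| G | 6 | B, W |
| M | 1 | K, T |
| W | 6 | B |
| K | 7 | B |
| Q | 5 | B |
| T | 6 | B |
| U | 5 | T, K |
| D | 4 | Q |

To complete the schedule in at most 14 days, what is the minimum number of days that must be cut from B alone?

Current finish: 18 days; target: 14.
B is on every critical path, so each day cut from B cuts the finish by one (this holds down to a finish of 13).
Need 18 − 14 = 4 days off B → B becomes 2 days, finish becomes 14.

4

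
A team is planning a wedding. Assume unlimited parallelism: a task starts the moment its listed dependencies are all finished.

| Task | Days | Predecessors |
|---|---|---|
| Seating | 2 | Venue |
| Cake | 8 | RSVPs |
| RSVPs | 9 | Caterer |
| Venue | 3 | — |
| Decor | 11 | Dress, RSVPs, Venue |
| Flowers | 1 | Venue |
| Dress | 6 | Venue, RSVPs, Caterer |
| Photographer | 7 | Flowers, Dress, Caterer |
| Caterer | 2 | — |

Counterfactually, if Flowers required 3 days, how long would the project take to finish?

Baseline: Caterer→RSVPs→Dress→Decor = 2+9+6+11 = 28 → 28 days.
The longest path through Flowers is only 11 days, so Flowers has float 17.
No other chain overtakes it, so the finish is 28 days.

28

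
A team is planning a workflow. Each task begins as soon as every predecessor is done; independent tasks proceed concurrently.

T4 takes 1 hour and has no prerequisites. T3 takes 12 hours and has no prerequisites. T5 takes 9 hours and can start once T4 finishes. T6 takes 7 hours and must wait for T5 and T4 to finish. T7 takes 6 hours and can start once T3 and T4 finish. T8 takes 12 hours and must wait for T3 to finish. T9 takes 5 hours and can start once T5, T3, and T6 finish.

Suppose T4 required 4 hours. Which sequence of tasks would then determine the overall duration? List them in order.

T4, T5, T6, T9

As given, the longest chain is T3→T8 = 12+12 = 24, so the finish is 24 hours.
T4 is off the critical path — its longest chain is 22 hours, giving 2 of slack.
The binding chain switches to T4→T5→T6→T9 = 4+9+7+5 = 25; finish 25 hours.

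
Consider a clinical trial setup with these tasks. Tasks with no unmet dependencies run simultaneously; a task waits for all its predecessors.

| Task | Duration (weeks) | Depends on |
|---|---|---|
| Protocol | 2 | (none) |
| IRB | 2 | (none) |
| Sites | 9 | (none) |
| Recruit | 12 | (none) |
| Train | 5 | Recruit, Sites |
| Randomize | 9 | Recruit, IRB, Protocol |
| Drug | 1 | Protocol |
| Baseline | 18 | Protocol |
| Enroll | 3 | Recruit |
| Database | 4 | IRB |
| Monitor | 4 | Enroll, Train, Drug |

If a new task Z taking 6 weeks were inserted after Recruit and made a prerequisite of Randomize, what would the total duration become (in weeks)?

Originally the job takes 21 weeks.
With Z inserted, Randomize now waits for max(Recruit, IRB, Protocol, Z).
New critical path: Recruit→Z→Randomize = 12+6+9 = 27 ⇒ 27 weeks.

27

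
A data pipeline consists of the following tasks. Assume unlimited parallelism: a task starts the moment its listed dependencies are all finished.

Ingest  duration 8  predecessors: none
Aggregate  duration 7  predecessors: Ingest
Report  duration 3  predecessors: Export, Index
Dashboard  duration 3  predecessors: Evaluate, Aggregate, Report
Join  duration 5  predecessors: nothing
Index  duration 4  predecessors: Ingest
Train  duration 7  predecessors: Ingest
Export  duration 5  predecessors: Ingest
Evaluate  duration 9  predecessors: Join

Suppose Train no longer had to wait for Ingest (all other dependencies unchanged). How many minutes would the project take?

Original critical path: Ingest→Export→Report→Dashboard = 8+5+3+3 = 19 ⇒ 19 minutes.
Without Ingest→Train, Train's earliest start moves from 8 to 0.
New critical path: Ingest→Export→Report→Dashboard = 8+5+3+3 = 19 ⇒ 19 minutes.

19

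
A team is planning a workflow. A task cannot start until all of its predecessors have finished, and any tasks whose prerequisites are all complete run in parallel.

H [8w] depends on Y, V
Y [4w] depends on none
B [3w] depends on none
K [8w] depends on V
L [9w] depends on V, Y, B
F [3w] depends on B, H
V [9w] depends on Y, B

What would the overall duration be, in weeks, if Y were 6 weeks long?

The binding path is Y→V→H→F = 4+9+8+3 = 24; finish at 24 weeks.
Since Y is critical, the +2 change carries straight to that chain (now 26 weeks).
The critical path is still Y→V→H→F; finish is now 26 weeks.

26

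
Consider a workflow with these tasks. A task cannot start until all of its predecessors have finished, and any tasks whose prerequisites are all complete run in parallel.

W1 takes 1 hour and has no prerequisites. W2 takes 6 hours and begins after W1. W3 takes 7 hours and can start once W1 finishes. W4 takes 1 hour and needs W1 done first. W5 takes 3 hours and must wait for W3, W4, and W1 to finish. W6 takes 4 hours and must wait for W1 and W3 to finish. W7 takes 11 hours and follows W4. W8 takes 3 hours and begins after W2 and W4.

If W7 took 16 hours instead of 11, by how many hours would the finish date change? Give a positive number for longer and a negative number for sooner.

5

Baseline: W1→W4→W7 = 1+1+11 = 13 → 13 hours.
Since W7 is critical, the +5 change carries straight to that chain (now 18 hours).
No other chain overtakes it, so the finish is 18 hours.
Change in finish: 18 − 13 = +5 hours.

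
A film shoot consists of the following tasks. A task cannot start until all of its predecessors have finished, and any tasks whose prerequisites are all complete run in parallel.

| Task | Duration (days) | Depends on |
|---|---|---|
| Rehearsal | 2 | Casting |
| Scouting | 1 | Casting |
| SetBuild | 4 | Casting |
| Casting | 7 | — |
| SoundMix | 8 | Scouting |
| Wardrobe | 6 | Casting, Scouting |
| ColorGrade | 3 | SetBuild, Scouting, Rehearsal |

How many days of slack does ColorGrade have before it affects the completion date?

Casting→Scouting→SoundMix = 7+1+8 = 16 sets the makespan at 16 days.
Longest path through ColorGrade: 14 days (earliest finish 14, latest finish 16).
So ColorGrade can slip 16 − 14 = 2 days.

2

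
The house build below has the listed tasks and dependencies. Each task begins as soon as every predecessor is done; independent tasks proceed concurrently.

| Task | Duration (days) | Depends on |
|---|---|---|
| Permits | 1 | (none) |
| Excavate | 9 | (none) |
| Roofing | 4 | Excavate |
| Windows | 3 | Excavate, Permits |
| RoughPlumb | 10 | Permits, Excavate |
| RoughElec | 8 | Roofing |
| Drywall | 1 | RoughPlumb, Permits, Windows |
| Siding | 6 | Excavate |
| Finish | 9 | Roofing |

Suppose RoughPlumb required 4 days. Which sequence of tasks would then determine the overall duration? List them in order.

Baseline: Excavate→Roofing→Finish = 9+4+9 = 22 → 22 days.
The longest path through RoughPlumb is only 20 days, so RoughPlumb has float 2.
That remains the longest chain; total 22 days.

Excavate, Roofing, Finish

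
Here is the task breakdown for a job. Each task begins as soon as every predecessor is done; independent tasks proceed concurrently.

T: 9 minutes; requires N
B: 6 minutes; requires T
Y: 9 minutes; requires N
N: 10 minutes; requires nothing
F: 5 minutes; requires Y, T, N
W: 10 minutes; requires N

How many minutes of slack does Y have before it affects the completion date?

Critical path: N→T→B = 10+9+6 = 25, so the finish is 25 minutes.
Longest path through Y: 24 minutes (earliest finish 19, latest finish 20).
So Y can slip 20 − 19 = 1 minute.

1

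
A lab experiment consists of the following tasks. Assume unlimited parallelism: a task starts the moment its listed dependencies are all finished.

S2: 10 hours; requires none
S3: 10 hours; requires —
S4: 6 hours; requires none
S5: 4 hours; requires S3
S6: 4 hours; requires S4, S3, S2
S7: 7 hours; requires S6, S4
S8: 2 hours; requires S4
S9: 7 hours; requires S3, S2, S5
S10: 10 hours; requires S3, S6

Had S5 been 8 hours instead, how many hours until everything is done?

Actual critical path: S2→S6→S10 = 10+4+10 = 24 ⇒ 24 hours.
S5 has 3 hours of float (longest path through it is 21).
Now S3→S5→S9 = 10+8+7 = 25 is longest, so the finish becomes 25 hours.

25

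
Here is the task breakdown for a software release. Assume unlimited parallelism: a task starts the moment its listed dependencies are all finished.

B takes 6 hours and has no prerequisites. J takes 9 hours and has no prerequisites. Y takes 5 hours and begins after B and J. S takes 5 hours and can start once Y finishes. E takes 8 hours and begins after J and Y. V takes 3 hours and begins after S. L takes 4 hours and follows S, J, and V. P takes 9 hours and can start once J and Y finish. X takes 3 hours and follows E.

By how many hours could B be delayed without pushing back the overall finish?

Critical path: J→Y→S→V→L = 9+5+5+3+4 = 26, so the finish is 26 hours.
The longest chain containing B totals 23 hours.
So B can slip 9 − 6 = 3 hours.

3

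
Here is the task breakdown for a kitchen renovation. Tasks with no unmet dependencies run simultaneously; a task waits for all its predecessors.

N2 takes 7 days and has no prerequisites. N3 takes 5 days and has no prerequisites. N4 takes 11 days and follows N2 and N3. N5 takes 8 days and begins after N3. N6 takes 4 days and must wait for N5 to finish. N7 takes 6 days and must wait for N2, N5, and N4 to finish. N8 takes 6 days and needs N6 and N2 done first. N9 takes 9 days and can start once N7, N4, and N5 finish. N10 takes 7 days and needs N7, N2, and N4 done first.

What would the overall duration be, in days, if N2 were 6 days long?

32

Critical path before the change: N2→N4→N7→N9 = 7+11+6+9 = 33 giving 33 days.
N2 lies on that path, so at 6 days the path becomes 32 days.
That remains the longest chain; total 32 days.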